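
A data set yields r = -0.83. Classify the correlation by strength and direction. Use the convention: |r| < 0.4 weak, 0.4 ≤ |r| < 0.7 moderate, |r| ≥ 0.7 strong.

r = -0.83 < 0 so the relationship is negative.
|r| = 0.83, which falls in the strong range.

strong negative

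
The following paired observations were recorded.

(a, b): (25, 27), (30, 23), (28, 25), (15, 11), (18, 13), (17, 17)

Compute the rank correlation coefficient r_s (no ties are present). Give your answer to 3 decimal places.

Rank a: 4, 6, 5, 1, 3, 2
Rank b: 6, 4, 5, 1, 2, 3
d = rank(a) − rank(b): -2, 2, 0, 0, 1, -1; Σd² = 10
ρ = 1 − 6Σd² / [n(n²−1)] = 1 − 6×10 / (6×35) = 1 − 60/210 ≈ 0.714

0.714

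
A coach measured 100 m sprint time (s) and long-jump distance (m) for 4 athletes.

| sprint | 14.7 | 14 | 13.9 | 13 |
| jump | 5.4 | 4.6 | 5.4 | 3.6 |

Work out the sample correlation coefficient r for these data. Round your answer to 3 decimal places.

0.861

n = 4, Σx = 55.6, Σy = 19, Σx² = 774.3, Σy² = 92.44, Σxy = 265.64
nΣxy − ΣxΣy = 1062.56 − 1056.4 = 6.16
nΣx² − (Σx)² = 3097.2 − 3091.36 = 5.84; nΣy² − (Σy)² = 369.76 − 361 = 8.76
r = 6.16 / √(5.84 × 8.76) = 6.16 / 7.1525 ≈ 0.861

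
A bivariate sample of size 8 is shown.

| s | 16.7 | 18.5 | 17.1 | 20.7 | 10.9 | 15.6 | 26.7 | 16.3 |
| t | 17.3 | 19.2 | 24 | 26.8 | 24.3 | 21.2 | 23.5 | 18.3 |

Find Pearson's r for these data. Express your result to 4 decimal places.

n = 8, Σs = 142.5, Σt = 174.6, Σs² = 2682.79, Σt² = 3889.24, Σst = 3130.6
nΣst − ΣsΣt = 25044.8 − 24880.5 = 164.3
nΣs² − (Σs)² = 21462.32 − 20306.25 = 1156.07; nΣt² − (Σt)² = 31113.92 − 30485.16 = 628.76
r = 164.3 / √(1156.07 × 628.76) = 164.3 / 852.5788 ≈ 0.1927

0.1927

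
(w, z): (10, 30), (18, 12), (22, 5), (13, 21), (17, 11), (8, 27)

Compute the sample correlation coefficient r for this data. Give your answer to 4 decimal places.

-0.9696

n = 6, Σw = 88, Σz = 106, Σw² = 1430, Σz² = 2360, Σwz = 1302
nΣwz − ΣwΣz = 7812 − 9328 = -1516
nΣw² − (Σw)² = 8580 − 7744 = 836; nΣz² − (Σz)² = 14160 − 11236 = 2924
r = -1516 / √(836 × 2924) = -1516 / 1563.4782 ≈ -0.9696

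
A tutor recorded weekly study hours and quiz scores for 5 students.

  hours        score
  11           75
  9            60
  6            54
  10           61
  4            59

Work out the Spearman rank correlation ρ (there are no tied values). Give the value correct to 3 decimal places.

0.900

Rank hours: 5, 3, 2, 4, 1
Rank score: 5, 3, 1, 4, 2
d = rank(hours) − rank(score): 0, 0, 1, 0, -1; Σd² = 2
ρ = 1 − 6Σd² / [n(n²−1)] = 1 − 6×2 / (5×24) = 1 − 12/120 ≈ 0.900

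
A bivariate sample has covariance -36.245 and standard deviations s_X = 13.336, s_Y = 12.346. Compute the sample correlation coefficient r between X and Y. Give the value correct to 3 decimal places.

-0.220

r = Cov(X,Y) / (s_X · s_Y) = -36.245 / (13.336 × 12.346)
  = -36.245 / 164.6463 ≈ -0.220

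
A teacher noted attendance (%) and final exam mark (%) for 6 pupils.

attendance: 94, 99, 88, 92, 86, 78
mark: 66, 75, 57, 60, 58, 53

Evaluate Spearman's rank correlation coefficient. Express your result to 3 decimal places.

Rank attendance: 5, 6, 3, 4, 2, 1
Rank mark: 5, 6, 2, 4, 3, 1
d = rank(attendance) − rank(mark): 0, 0, 1, 0, -1, 0; Σd² = 2
ρ = 1 − 6Σd² / [n(n²−1)] = 1 − 6×2 / (6×35) = 1 − 12/210 ≈ 0.943

0.943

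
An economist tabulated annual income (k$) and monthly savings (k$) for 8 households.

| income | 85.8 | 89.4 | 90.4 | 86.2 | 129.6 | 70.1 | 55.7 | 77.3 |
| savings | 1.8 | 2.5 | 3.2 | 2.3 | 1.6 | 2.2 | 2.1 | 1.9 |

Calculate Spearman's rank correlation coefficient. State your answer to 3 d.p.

Rank income: 4, 6, 7, 5, 8, 2, 1, 3
Rank savings: 2, 7, 8, 6, 1, 5, 4, 3
d = rank(income) − rank(savings): 2, -1, -1, -1, 7, -3, -3, 0; Σd² = 74
ρ = 1 − 6Σd² / [n(n²−1)] = 1 − 6×74 / (8×63) = 1 − 444/504 ≈ 0.119

0.119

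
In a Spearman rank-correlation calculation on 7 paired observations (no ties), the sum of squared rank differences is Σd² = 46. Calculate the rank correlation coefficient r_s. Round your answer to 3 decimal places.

0.179

ρ = 1 − 6Σd² / [n(n²−1)] = 1 − 6×46 / (7×48)
  = 1 − 276/336 = 1 − 0.8214 ≈ 0.179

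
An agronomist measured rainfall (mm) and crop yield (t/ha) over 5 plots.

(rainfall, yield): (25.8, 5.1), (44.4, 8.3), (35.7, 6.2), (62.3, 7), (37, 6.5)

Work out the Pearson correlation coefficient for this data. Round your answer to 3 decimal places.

0.623

n = 5, Σx = 205.2, Σy = 33.1, Σx² = 9161.78, Σy² = 224.59, Σxy = 1398.04
nΣxy − ΣxΣy = 6990.2 − 6792.12 = 198.08
nΣx² − (Σx)² = 45808.9 − 42107.04 = 3701.86; nΣy² − (Σy)² = 1122.95 − 1095.61 = 27.34
r = 198.08 / √(3701.86 × 27.34) = 198.08 / 318.1334 ≈ 0.623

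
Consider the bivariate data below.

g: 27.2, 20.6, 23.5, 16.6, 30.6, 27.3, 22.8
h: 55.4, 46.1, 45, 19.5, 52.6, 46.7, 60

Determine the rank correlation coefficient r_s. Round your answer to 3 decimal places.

0.464

Rank g: 5, 2, 4, 1, 7, 6, 3
Rank h: 6, 3, 2, 1, 5, 4, 7
d = rank(g) − rank(h): -1, -1, 2, 0, 2, 2, -4; Σd² = 30
ρ = 1 − 6Σd² / [n(n²−1)] = 1 − 6×30 / (7×48) = 1 − 180/336 ≈ 0.464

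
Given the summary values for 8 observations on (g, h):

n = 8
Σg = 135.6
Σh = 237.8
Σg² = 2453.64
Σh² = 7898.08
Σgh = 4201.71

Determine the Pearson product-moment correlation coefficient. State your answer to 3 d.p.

0.477

r = (nΣgh − ΣgΣh) / √[(nΣg² − (Σg)²)(nΣh² − (Σh)²)]
Numerator: 8×4201.71 − 135.6×237.8 = 1368
Denominator: √[(19629.12 − 18387.36)(63184.64 − 56548.84)] = √[1241.76 × 6635.8] = 2870.5524
r = 1368 / 2870.5524 ≈ 0.477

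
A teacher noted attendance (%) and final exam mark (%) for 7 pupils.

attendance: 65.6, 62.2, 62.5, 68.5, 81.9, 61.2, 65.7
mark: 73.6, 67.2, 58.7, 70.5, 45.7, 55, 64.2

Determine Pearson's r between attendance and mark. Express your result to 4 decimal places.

n = 7, Σx = 467.6, Σy = 434.9, Σx² = 31540.24, Σy² = 27583.87, Σxy = 28832.77
nΣxy − ΣxΣy = 201829.39 − 203359.24 = -1529.85
nΣx² − (Σx)² = 220781.68 − 218649.76 = 2131.92; nΣy² − (Σy)² = 193087.09 − 189138.01 = 3949.08
r = -1529.85 / √(2131.92 × 3949.08) = -1529.85 / 2901.5724 ≈ -0.5272

-0.5272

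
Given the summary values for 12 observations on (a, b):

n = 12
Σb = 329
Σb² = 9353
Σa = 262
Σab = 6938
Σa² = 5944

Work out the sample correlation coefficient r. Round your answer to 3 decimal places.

r = (nΣab − ΣaΣb) / √[(nΣa² − (Σa)²)(nΣb² − (Σb)²)]
Numerator: 12×6938 − 262×329 = -2942
Denominator: √[(71328 − 68644)(112236 − 108241)] = √[2684 × 3995] = 3274.5351
r = -2942 / 3274.5351 ≈ -0.898

-0.898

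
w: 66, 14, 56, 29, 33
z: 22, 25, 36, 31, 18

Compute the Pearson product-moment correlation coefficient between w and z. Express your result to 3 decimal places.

0.139

n = 5, Σw = 198, Σz = 132, Σw² = 9618, Σz² = 3690, Σwz = 5311
nΣwz − ΣwΣz = 26555 − 26136 = 419
nΣw² − (Σw)² = 48090 − 39204 = 8886; nΣz² − (Σz)² = 18450 − 17424 = 1026
r = 419 / √(8886 × 1026) = 419 / 3019.4430 ≈ 0.139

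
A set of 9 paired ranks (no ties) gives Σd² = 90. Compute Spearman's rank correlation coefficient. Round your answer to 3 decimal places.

0.250

ρ = 1 − 6Σd² / [n(n²−1)] = 1 − 6×90 / (9×80)
  = 1 − 540/720 = 1 − 0.7500 ≈ 0.250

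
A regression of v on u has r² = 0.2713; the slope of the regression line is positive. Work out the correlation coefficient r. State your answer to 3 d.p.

|r| = √0.2713 = 0.521
The association is positive, so r = 0.521.

0.521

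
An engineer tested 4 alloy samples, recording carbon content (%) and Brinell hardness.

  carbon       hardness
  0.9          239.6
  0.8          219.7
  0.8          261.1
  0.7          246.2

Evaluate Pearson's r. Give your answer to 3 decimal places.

-0.157

n = 4, Σx = 3.2, Σy = 966.6, Σx² = 2.58, Σy² = 234463.9, Σxy = 772.62
nΣxy − ΣxΣy = 3090.48 − 3093.12 = -2.64
nΣx² − (Σx)² = 10.32 − 10.24 = 0.08; nΣy² − (Σy)² = 937855.6 − 934315.56 = 3540.04
r = -2.64 / √(0.08 × 3540.04) = -2.64 / 16.8286 ≈ -0.157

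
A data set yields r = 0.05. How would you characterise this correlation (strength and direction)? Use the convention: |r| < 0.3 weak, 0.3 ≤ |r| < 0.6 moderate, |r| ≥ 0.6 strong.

weak positive

r = 0.05 > 0 so the relationship is positive.
|r| = 0.05, which falls in the weak range.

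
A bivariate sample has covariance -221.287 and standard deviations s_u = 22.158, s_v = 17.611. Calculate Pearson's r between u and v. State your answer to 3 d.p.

-0.567

r = Cov(u,v) / (s_u · s_v) = -221.287 / (22.158 × 17.611)
  = -221.287 / 390.2245 ≈ -0.567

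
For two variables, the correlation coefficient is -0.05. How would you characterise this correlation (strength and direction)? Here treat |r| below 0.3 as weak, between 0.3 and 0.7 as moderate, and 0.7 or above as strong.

r = -0.05 < 0 so the relationship is negative.
|r| = 0.05, which falls in the weak range.

weak negative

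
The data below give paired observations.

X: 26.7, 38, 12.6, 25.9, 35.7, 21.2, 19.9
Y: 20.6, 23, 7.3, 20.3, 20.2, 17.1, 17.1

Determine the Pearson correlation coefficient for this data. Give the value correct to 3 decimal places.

n = 7, ΣX = 180, ΣY = 125.6, ΣX² = 5106.4, ΣY² = 2411.6, ΣXY = 3465.72
nΣXY − ΣXΣY = 24260.04 − 22608 = 1652.04
nΣX² − (ΣX)² = 35744.8 − 32400 = 3344.8; nΣY² − (ΣY)² = 16881.2 − 15775.36 = 1105.84
r = 1652.04 / √(3344.8 × 1105.84) = 1652.04 / 1923.2300 ≈ 0.859

0.859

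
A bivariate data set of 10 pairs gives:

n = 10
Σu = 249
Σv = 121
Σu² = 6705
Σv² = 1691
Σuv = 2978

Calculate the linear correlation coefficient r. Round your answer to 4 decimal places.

-0.1031

r = (nΣuv − ΣuΣv) / √[(nΣu² − (Σu)²)(nΣv² − (Σv)²)]
Numerator: 10×2978 − 249×121 = -349
Denominator: √[(67050 − 62001)(16910 − 14641)] = √[5049 × 2269] = 3384.6981
r = -349 / 3384.6981 ≈ -0.1031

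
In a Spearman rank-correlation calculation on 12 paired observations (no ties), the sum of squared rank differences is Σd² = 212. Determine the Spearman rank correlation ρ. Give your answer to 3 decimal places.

0.259

ρ = 1 − 6Σd² / [n(n²−1)] = 1 − 6×212 / (12×143)
  = 1 − 1272/1716 = 1 − 0.7413 ≈ 0.259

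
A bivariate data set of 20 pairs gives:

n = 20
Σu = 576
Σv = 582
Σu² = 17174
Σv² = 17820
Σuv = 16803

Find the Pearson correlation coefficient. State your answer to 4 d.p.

0.0576

r = (nΣuv − ΣuΣv) / √[(nΣu² − (Σu)²)(nΣv² − (Σv)²)]
Numerator: 20×16803 − 576×582 = 828
Denominator: √[(343480 − 331776)(356400 − 338724)] = √[11704 × 17676] = 14383.3203
r = 828 / 14383.3203 ≈ 0.0576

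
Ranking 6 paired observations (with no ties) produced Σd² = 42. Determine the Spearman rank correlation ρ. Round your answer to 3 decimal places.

-0.200

ρ = 1 − 6Σd² / [n(n²−1)] = 1 − 6×42 / (6×35)
  = 1 − 252/210 = 1 − 1.2000 ≈ -0.200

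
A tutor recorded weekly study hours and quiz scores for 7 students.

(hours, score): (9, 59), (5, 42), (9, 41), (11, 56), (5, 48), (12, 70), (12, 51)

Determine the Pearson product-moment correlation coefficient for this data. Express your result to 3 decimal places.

n = 7, Σx = 63, Σy = 367, Σx² = 621, Σy² = 19867, Σxy = 3418
nΣxy − ΣxΣy = 23926 − 23121 = 805
nΣx² − (Σx)² = 4347 − 3969 = 378; nΣy² − (Σy)² = 139069 − 134689 = 4380
r = 805 / √(378 × 4380) = 805 / 1286.7168 ≈ 0.626

0.626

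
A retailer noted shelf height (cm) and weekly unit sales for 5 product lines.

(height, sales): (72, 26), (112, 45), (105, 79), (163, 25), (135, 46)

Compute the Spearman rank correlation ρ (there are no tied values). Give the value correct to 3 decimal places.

-0.300

Rank height: 1, 3, 2, 5, 4
Rank sales: 2, 3, 5, 1, 4
d = rank(height) − rank(sales): -1, 0, -3, 4, 0; Σd² = 26
ρ = 1 − 6Σd² / [n(n²−1)] = 1 − 6×26 / (5×24) = 1 − 156/120 ≈ -0.300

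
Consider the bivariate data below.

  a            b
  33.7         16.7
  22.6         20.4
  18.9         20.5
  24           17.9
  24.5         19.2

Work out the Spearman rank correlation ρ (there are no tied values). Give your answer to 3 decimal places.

Rank a: 5, 2, 1, 3, 4
Rank b: 1, 4, 5, 2, 3
d = rank(a) − rank(b): 4, -2, -4, 1, 1; Σd² = 38
ρ = 1 − 6Σd² / [n(n²−1)] = 1 − 6×38 / (5×24) = 1 − 228/120 ≈ -0.900

-0.900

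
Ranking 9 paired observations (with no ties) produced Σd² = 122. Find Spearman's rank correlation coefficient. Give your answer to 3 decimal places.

ρ = 1 − 6Σd² / [n(n²−1)] = 1 − 6×122 / (9×80)
  = 1 − 732/720 = 1 − 1.0167 ≈ -0.017

-0.017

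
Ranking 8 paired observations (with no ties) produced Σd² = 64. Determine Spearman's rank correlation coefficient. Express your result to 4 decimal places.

ρ = 1 − 6Σd² / [n(n²−1)] = 1 − 6×64 / (8×63)
  = 1 − 384/504 = 1 − 0.76190 ≈ 0.2381

0.2381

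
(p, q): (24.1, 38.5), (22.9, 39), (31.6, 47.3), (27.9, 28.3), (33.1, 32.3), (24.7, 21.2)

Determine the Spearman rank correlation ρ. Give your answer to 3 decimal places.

Rank p: 2, 1, 5, 4, 6, 3
Rank q: 4, 5, 6, 2, 3, 1
d = rank(p) − rank(q): -2, -4, -1, 2, 3, 2; Σd² = 38
ρ = 1 − 6Σd² / [n(n²−1)] = 1 − 6×38 / (6×35) = 1 − 228/210 ≈ -0.086

-0.086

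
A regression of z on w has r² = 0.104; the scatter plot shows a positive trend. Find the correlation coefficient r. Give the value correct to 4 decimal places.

|r| = √0.104 = 0.3225
The association is positive, so r = 0.3225.

0.3225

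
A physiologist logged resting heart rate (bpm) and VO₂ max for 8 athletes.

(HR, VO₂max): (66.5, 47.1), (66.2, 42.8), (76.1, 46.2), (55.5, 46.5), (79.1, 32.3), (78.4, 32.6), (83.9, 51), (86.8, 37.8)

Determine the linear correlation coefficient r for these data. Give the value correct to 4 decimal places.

-0.3379

n = 8, Σx = 592.5, Σy = 336.3, Σx² = 44652.97, Σy² = 14482.83, Σxy = 24732.79
nΣxy − ΣxΣy = 197862.32 − 199257.75 = -1395.43
nΣx² − (Σx)² = 357223.76 − 351056.25 = 6167.51; nΣy² − (Σy)² = 115862.64 − 113097.69 = 2764.95
r = -1395.43 / √(6167.51 × 2764.95) = -1395.43 / 4129.5105 ≈ -0.3379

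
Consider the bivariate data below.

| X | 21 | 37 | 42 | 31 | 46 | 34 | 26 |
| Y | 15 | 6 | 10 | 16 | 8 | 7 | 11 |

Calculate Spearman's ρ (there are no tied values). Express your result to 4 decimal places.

-0.6071

Rank X: 1, 5, 6, 3, 7, 4, 2
Rank Y: 6, 1, 4, 7, 3, 2, 5
d = rank(X) − rank(Y): -5, 4, 2, -4, 4, 2, -3; Σd² = 90
ρ = 1 − 6Σd² / [n(n²−1)] = 1 − 6×90 / (7×48) = 1 − 540/336 ≈ -0.6071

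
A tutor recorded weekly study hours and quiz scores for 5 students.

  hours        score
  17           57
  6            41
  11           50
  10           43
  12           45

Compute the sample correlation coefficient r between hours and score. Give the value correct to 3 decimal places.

n = 5, Σx = 56, Σy = 236, Σx² = 690, Σy² = 11304, Σxy = 2735
nΣxy − ΣxΣy = 13675 − 13216 = 459
nΣx² − (Σx)² = 3450 − 3136 = 314; nΣy² − (Σy)² = 56520 − 55696 = 824
r = 459 / √(314 × 824) = 459 / 508.6610 ≈ 0.902

0.902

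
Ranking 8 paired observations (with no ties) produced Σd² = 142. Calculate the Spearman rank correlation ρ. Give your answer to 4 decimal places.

ρ = 1 − 6Σd² / [n(n²−1)] = 1 − 6×142 / (8×63)
  = 1 − 852/504 = 1 − 1.69048 ≈ -0.6905

-0.6905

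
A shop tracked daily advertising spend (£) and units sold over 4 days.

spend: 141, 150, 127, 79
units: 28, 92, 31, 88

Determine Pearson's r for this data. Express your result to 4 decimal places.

n = 4, Σx = 497, Σy = 239, Σx² = 64751, Σy² = 17953, Σxy = 28637
nΣxy − ΣxΣy = 114548 − 118783 = -4235
nΣx² − (Σx)² = 259004 − 247009 = 11995; nΣy² − (Σy)² = 71812 − 57121 = 14691
r = -4235 / √(11995 × 14691) = -4235 / 13274.7333 ≈ -0.3190

-0.3190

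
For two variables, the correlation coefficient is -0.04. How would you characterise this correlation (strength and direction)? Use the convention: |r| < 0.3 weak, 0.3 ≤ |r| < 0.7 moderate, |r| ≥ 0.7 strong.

weak negative

r = -0.04 < 0 so the relationship is negative.
|r| = 0.04, which falls in the weak range.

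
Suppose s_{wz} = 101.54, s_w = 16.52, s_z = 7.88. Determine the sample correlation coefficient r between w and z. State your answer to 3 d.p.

r = Cov(w,z) / (s_w · s_z) = 101.54 / (16.52 × 7.88)
  = 101.54 / 130.1776 ≈ 0.780

0.780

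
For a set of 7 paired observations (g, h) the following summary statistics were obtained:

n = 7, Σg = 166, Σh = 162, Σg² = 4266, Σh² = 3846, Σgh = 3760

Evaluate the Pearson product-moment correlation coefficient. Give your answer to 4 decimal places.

r = (nΣgh − ΣgΣh) / √[(nΣg² − (Σg)²)(nΣh² − (Σh)²)]
Numerator: 7×3760 − 166×162 = -572
Denominator: √[(29862 − 27556)(26922 − 26244)] = √[2306 × 678] = 1250.3871
r = -572 / 1250.3871 ≈ -0.4575

-0.4575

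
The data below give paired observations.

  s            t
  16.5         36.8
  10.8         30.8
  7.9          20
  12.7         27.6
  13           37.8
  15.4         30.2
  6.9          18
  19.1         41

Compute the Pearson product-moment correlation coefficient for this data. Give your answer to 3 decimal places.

0.887

n = 8, Σs = 102.3, Σt = 242.2, Σs² = 1431.17, Σt² = 7810.52, Σst = 3312.14
nΣst − ΣsΣt = 26497.12 − 24777.06 = 1720.06
nΣs² − (Σs)² = 11449.36 − 10465.29 = 984.07; nΣt² − (Σt)² = 62484.16 − 58660.84 = 3823.32
r = 1720.06 / √(984.07 × 3823.32) = 1720.06 / 1939.6944 ≈ 0.887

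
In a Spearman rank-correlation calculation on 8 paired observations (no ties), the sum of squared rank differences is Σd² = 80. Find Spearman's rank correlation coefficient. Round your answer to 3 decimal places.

0.048

ρ = 1 − 6Σd² / [n(n²−1)] = 1 − 6×80 / (8×63)
  = 1 − 480/504 = 1 − 0.9524 ≈ 0.048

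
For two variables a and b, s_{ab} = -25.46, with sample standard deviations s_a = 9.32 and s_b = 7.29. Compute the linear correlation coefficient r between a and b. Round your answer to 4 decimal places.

-0.3747

r = Cov(a,b) / (s_a · s_b) = -25.46 / (9.32 × 7.29)
  = -25.46 / 67.9428 ≈ -0.3747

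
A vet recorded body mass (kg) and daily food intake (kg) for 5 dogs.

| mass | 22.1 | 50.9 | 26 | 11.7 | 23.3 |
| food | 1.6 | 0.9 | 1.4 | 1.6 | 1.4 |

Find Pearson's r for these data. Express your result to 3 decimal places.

n = 5, Σx = 134, Σy = 6.9, Σx² = 4435, Σy² = 9.85, Σxy = 168.91
nΣxy − ΣxΣy = 844.55 − 924.6 = -80.05
nΣx² − (Σx)² = 22175 − 17956 = 4219; nΣy² − (Σy)² = 49.25 − 47.61 = 1.64
r = -80.05 / √(4219 × 1.64) = -80.05 / 83.1815 ≈ -0.962

-0.962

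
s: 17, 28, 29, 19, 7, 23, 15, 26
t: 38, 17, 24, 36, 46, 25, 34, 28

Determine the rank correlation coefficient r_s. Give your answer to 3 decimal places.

Rank s: 3, 7, 8, 4, 1, 5, 2, 6
Rank t: 7, 1, 2, 6, 8, 3, 5, 4
d = rank(s) − rank(t): -4, 6, 6, -2, -7, 2, -3, 2; Σd² = 158
ρ = 1 − 6Σd² / [n(n²−1)] = 1 − 6×158 / (8×63) = 1 − 948/504 ≈ -0.881

-0.881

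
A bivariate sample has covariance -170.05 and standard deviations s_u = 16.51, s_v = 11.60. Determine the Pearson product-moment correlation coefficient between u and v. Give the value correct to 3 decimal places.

r = Cov(u,v) / (s_u · s_v) = -170.05 / (16.51 × 11.60)
  = -170.05 / 191.5160 ≈ -0.888

-0.888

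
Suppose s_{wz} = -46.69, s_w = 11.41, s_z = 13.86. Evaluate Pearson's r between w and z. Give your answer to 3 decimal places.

r = Cov(w,z) / (s_w · s_z) = -46.69 / (11.41 × 13.86)
  = -46.69 / 158.1426 ≈ -0.295

-0.295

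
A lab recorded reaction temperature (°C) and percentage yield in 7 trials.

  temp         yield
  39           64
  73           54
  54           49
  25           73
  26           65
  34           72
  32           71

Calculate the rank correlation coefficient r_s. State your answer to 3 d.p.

Rank temp: 5, 7, 6, 1, 2, 4, 3
Rank yield: 3, 2, 1, 7, 4, 6, 5
d = rank(temp) − rank(yield): 2, 5, 5, -6, -2, -2, -2; Σd² = 102
ρ = 1 − 6Σd² / [n(n²−1)] = 1 − 6×102 / (7×48) = 1 − 612/336 ≈ -0.821

-0.821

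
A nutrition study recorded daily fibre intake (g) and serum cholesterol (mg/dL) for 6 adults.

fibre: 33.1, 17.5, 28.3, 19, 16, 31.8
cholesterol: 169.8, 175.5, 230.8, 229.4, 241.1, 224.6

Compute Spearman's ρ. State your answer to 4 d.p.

Rank fibre: 6, 2, 4, 3, 1, 5
Rank cholesterol: 1, 2, 5, 4, 6, 3
d = rank(fibre) − rank(cholesterol): 5, 0, -1, -1, -5, 2; Σd² = 56
ρ = 1 − 6Σd² / [n(n²−1)] = 1 − 6×56 / (6×35) = 1 − 336/210 ≈ -0.6000

-0.6000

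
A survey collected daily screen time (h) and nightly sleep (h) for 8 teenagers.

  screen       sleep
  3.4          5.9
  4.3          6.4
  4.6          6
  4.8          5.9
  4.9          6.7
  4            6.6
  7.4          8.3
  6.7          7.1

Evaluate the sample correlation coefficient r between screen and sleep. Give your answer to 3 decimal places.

n = 8, Σx = 40.1, Σy = 52.9, Σx² = 213.91, Σy² = 354.33, Σxy = 271.72
nΣxy − ΣxΣy = 2173.76 − 2121.29 = 52.47
nΣx² − (Σx)² = 1711.28 − 1608.01 = 103.27; nΣy² − (Σy)² = 2834.64 − 2798.41 = 36.23
r = 52.47 / √(103.27 × 36.23) = 52.47 / 61.1676 ≈ 0.858

0.858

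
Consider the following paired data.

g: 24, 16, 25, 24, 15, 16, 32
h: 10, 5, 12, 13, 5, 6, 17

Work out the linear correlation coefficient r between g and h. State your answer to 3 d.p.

0.980

n = 7, Σg = 152, Σh = 68, Σg² = 3538, Σh² = 788, Σgh = 1647
nΣgh − ΣgΣh = 11529 − 10336 = 1193
nΣg² − (Σg)² = 24766 − 23104 = 1662; nΣh² − (Σh)² = 5516 − 4624 = 892
r = 1193 / √(1662 × 892) = 1193 / 1217.5812 ≈ 0.980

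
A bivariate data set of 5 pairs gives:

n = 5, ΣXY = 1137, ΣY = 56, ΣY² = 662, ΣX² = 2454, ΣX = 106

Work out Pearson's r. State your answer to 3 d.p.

-0.592

r = (nΣXY − ΣXΣY) / √[(nΣX² − (ΣX)²)(nΣY² − (ΣY)²)]
Numerator: 5×1137 − 106×56 = -251
Denominator: √[(12270 − 11236)(3310 − 3136)] = √[1034 × 174] = 424.1651
r = -251 / 424.1651 ≈ -0.592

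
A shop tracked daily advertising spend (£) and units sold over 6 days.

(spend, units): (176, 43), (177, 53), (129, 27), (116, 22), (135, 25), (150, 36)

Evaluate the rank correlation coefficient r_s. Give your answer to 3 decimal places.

Rank spend: 5, 6, 2, 1, 3, 4
Rank units: 5, 6, 3, 1, 2, 4
d = rank(spend) − rank(units): 0, 0, -1, 0, 1, 0; Σd² = 2
ρ = 1 − 6Σd² / [n(n²−1)] = 1 − 6×2 / (6×35) = 1 − 12/210 ≈ 0.943

0.943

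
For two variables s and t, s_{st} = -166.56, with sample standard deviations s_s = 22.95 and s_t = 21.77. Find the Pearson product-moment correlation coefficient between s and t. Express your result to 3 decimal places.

-0.333

r = Cov(s,t) / (s_s · s_t) = -166.56 / (22.95 × 21.77)
  = -166.56 / 499.6215 ≈ -0.333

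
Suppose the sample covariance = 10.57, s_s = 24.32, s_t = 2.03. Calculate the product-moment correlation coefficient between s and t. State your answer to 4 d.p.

0.2141

r = Cov(s,t) / (s_s · s_t) = 10.57 / (24.32 × 2.03)
  = 10.57 / 49.3696 ≈ 0.2141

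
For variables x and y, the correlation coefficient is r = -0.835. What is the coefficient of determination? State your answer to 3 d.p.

0.697

r² = (-0.835)² = 0.697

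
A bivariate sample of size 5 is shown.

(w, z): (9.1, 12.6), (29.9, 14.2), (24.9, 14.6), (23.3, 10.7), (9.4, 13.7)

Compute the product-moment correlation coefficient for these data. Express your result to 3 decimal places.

0.161

n = 5, Σw = 96.6, Σz = 65.8, Σw² = 2228.08, Σz² = 875.74, Σwz = 1280.87
nΣwz − ΣwΣz = 6404.35 − 6356.28 = 48.07
nΣw² − (Σw)² = 11140.4 − 9331.56 = 1808.84; nΣz² − (Σz)² = 4378.7 − 4329.64 = 49.06
r = 48.07 / √(1808.84 × 49.06) = 48.07 / 297.8954 ≈ 0.161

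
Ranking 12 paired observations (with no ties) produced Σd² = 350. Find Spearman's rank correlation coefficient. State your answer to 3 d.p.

ρ = 1 − 6Σd² / [n(n²−1)] = 1 − 6×350 / (12×143)
  = 1 − 2100/1716 = 1 − 1.2238 ≈ -0.224

-0.224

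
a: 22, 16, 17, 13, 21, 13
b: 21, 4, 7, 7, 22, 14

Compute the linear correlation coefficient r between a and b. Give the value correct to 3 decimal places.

0.708

n = 6, Σa = 102, Σb = 75, Σa² = 1808, Σb² = 1235, Σab = 1380
nΣab − ΣaΣb = 8280 − 7650 = 630
nΣa² − (Σa)² = 10848 − 10404 = 444; nΣb² − (Σb)² = 7410 − 5625 = 1785
r = 630 / √(444 × 1785) = 630 / 890.2472 ≈ 0.708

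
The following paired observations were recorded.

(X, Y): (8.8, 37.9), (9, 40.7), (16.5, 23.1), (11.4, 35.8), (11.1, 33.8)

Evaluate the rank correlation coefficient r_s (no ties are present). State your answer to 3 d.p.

Rank X: 1, 2, 5, 4, 3
Rank Y: 4, 5, 1, 3, 2
d = rank(X) − rank(Y): -3, -3, 4, 1, 1; Σd² = 36
ρ = 1 − 6Σd² / [n(n²−1)] = 1 − 6×36 / (5×24) = 1 − 216/120 ≈ -0.800

-0.800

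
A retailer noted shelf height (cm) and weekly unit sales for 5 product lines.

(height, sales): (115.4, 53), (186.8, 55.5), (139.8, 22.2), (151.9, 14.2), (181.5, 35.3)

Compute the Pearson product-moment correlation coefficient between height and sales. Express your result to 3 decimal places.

0.095

n = 5, Σx = 775.4, Σy = 180.2, Σx² = 123771.3, Σy² = 7829.82, Σxy = 28151.09
nΣxy − ΣxΣy = 140755.45 − 139727.08 = 1028.37
nΣx² − (Σx)² = 618856.5 − 601245.16 = 17611.34; nΣy² − (Σy)² = 39149.1 − 32472.04 = 6677.06
r = 1028.37 / √(17611.34 × 6677.06) = 1028.37 / 10843.9833 ≈ 0.095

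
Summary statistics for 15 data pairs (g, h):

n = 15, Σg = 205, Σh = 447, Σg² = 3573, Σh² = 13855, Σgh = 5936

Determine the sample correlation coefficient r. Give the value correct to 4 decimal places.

r = (nΣgh − ΣgΣh) / √[(nΣg² − (Σg)²)(nΣh² − (Σh)²)]
Numerator: 15×5936 − 205×447 = -2595
Denominator: √[(53595 − 42025)(207825 − 199809)] = √[11570 × 8016] = 9630.4268
r = -2595 / 9630.4268 ≈ -0.2695

-0.2695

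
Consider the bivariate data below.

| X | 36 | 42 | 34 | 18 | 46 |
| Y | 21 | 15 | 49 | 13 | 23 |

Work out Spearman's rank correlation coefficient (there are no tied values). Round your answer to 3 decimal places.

0.300

Rank X: 3, 4, 2, 1, 5
Rank Y: 3, 2, 5, 1, 4
d = rank(X) − rank(Y): 0, 2, -3, 0, 1; Σd² = 14
ρ = 1 − 6Σd² / [n(n²−1)] = 1 − 6×14 / (5×24) = 1 − 84/120 ≈ 0.300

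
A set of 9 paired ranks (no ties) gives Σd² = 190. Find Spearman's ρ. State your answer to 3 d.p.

-0.583

ρ = 1 − 6Σd² / [n(n²−1)] = 1 − 6×190 / (9×80)
  = 1 − 1140/720 = 1 − 1.5833 ≈ -0.583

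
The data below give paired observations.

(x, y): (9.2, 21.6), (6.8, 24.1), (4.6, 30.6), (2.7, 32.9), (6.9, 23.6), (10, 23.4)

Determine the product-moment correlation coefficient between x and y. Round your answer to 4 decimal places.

-0.9186

n = 6, Σx = 40.2, Σy = 156.2, Σx² = 306.94, Σy² = 4170.66, Σxy = 989.03
nΣxy − ΣxΣy = 5934.18 − 6279.24 = -345.06
nΣx² − (Σx)² = 1841.64 − 1616.04 = 225.6; nΣy² − (Σy)² = 25023.96 − 24398.44 = 625.52
r = -345.06 / √(225.6 × 625.52) = -345.06 / 375.6558 ≈ -0.9186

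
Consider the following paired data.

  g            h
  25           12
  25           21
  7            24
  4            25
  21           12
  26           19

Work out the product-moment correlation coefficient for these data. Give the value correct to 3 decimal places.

-0.692

n = 6, Σg = 108, Σh = 113, Σg² = 2432, Σh² = 2291, Σgh = 1839
nΣgh − ΣgΣh = 11034 − 12204 = -1170
nΣg² − (Σg)² = 14592 − 11664 = 2928; nΣh² − (Σh)² = 13746 − 12769 = 977
r = -1170 / √(2928 × 977) = -1170 / 1691.3474 ≈ -0.692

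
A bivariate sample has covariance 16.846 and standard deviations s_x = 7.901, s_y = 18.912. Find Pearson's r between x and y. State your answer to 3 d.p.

r = Cov(x,y) / (s_x · s_y) = 16.846 / (7.901 × 18.912)
  = 16.846 / 149.4237 ≈ 0.113

0.113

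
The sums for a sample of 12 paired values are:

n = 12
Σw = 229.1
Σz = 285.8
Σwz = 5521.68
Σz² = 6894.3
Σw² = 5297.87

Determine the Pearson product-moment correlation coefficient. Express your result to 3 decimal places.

r = (nΣwz − ΣwΣz) / √[(nΣw² − (Σw)²)(nΣz² − (Σz)²)]
Numerator: 12×5521.68 − 229.1×285.8 = 783.38
Denominator: √[(63574.44 − 52486.81)(82731.6 − 81681.64)] = √[11087.63 × 1049.96] = 3411.9742
r = 783.38 / 3411.9742 ≈ 0.230

0.230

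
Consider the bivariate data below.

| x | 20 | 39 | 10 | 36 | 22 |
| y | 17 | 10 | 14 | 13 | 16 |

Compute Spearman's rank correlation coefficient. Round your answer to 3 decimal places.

Rank x: 2, 5, 1, 4, 3
Rank y: 5, 1, 3, 2, 4
d = rank(x) − rank(y): -3, 4, -2, 2, -1; Σd² = 34
ρ = 1 − 6Σd² / [n(n²−1)] = 1 − 6×34 / (5×24) = 1 − 204/120 ≈ -0.700

-0.700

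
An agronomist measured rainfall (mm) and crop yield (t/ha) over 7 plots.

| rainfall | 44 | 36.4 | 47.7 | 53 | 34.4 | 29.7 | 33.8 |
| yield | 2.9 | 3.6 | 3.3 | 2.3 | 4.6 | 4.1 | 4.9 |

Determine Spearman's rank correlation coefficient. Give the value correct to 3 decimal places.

-0.857

Rank rainfall: 5, 4, 6, 7, 3, 1, 2
Rank yield: 2, 4, 3, 1, 6, 5, 7
d = rank(rainfall) − rank(yield): 3, 0, 3, 6, -3, -4, -5; Σd² = 104
ρ = 1 − 6Σd² / [n(n²−1)] = 1 − 6×104 / (7×48) = 1 − 624/336 ≈ -0.857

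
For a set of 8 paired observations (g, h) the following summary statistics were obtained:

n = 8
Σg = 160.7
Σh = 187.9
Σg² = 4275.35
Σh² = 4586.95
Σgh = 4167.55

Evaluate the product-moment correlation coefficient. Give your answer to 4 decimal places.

r = (nΣgh − ΣgΣh) / √[(nΣg² − (Σg)²)(nΣh² − (Σh)²)]
Numerator: 8×4167.55 − 160.7×187.9 = 3144.87
Denominator: √[(34202.8 − 25824.49)(36695.6 − 35306.41)] = √[8378.31 × 1389.19] = 3411.6073
r = 3144.87 / 3411.6073 ≈ 0.9218

0.9218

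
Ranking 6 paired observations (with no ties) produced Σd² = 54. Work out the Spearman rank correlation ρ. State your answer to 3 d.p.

-0.543

ρ = 1 − 6Σd² / [n(n²−1)] = 1 − 6×54 / (6×35)
  = 1 − 324/210 = 1 − 1.5429 ≈ -0.543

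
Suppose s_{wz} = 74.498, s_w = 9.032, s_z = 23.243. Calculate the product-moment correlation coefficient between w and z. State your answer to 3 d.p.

r = Cov(w,z) / (s_w · s_z) = 74.498 / (9.032 × 23.243)
  = 74.498 / 209.9308 ≈ 0.355

0.355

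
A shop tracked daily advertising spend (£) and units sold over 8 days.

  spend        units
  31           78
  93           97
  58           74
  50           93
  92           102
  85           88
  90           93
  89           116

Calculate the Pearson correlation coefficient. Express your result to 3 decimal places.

0.666

n = 8, Σx = 588, Σy = 741, Σx² = 47184, Σy² = 69871, Σxy = 55939
nΣxy − ΣxΣy = 447512 − 435708 = 11804
nΣx² − (Σx)² = 377472 − 345744 = 31728; nΣy² − (Σy)² = 558968 − 549081 = 9887
r = 11804 / √(31728 × 9887) = 11804 / 17711.4295 ≈ 0.666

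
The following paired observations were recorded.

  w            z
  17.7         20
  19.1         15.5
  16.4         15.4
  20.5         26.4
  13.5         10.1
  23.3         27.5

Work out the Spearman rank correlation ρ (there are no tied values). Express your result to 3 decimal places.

Rank w: 3, 4, 2, 5, 1, 6
Rank z: 4, 3, 2, 5, 1, 6
d = rank(w) − rank(z): -1, 1, 0, 0, 0, 0; Σd² = 2
ρ = 1 − 6Σd² / [n(n²−1)] = 1 − 6×2 / (6×35) = 1 − 12/210 ≈ 0.943

0.943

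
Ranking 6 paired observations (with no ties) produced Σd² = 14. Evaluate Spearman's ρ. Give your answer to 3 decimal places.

0.600

ρ = 1 − 6Σd² / [n(n²−1)] = 1 − 6×14 / (6×35)
  = 1 − 84/210 = 1 − 0.4000 ≈ 0.600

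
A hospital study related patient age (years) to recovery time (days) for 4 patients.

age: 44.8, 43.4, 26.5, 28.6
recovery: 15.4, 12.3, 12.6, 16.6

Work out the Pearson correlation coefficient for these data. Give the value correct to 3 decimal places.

-0.099

n = 4, Σx = 143.3, Σy = 56.9, Σx² = 5410.81, Σy² = 822.77, Σxy = 2032.4
nΣxy − ΣxΣy = 8129.6 − 8153.77 = -24.17
nΣx² − (Σx)² = 21643.24 − 20534.89 = 1108.35; nΣy² − (Σy)² = 3291.08 − 3237.61 = 53.47
r = -24.17 / √(1108.35 × 53.47) = -24.17 / 243.4409 ≈ -0.099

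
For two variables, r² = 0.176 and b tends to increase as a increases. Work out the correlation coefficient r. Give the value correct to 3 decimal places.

0.420

|r| = √0.176 = 0.420
The association is positive, so r = 0.420.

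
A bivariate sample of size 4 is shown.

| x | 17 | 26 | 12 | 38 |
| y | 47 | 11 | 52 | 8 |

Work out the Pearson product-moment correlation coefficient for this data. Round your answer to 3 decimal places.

n = 4, Σx = 93, Σy = 118, Σx² = 2553, Σy² = 5098, Σxy = 2013
nΣxy − ΣxΣy = 8052 − 10974 = -2922
nΣx² − (Σx)² = 10212 − 8649 = 1563; nΣy² − (Σy)² = 20392 − 13924 = 6468
r = -2922 / √(1563 × 6468) = -2922 / 3179.5415 ≈ -0.919

-0.919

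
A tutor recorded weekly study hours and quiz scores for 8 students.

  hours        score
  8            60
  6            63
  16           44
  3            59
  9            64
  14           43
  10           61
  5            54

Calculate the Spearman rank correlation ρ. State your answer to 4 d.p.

Rank hours: 4, 3, 8, 1, 5, 7, 6, 2
Rank score: 5, 7, 2, 4, 8, 1, 6, 3
d = rank(hours) − rank(score): -1, -4, 6, -3, -3, 6, 0, -1; Σd² = 108
ρ = 1 − 6Σd² / [n(n²−1)] = 1 − 6×108 / (8×63) = 1 − 648/504 ≈ -0.2857

-0.2857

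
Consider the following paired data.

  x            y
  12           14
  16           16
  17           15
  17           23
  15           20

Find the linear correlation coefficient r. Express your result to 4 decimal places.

0.4718

n = 5, Σx = 77, Σy = 88, Σx² = 1203, Σy² = 1606, Σxy = 1370
nΣxy − ΣxΣy = 6850 − 6776 = 74
nΣx² − (Σx)² = 6015 − 5929 = 86; nΣy² − (Σy)² = 8030 − 7744 = 286
r = 74 / √(86 × 286) = 74 / 156.8311 ≈ 0.4718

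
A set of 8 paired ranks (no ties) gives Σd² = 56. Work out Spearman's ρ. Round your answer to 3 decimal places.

ρ = 1 − 6Σd² / [n(n²−1)] = 1 − 6×56 / (8×63)
  = 1 − 336/504 = 1 − 0.6667 ≈ 0.333

0.333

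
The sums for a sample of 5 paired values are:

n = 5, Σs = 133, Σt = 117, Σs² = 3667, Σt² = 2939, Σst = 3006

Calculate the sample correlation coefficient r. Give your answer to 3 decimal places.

r = (nΣst − ΣsΣt) / √[(nΣs² − (Σs)²)(nΣt² − (Σt)²)]
Numerator: 5×3006 − 133×117 = -531
Denominator: √[(18335 − 17689)(14695 − 13689)] = √[646 × 1006] = 806.1489
r = -531 / 806.1489 ≈ -0.659

-0.659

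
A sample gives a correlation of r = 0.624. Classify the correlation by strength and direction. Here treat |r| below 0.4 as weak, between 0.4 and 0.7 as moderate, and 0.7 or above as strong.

r = 0.624 > 0 so the relationship is positive.
|r| = 0.624, which falls in the moderate range.

moderate positive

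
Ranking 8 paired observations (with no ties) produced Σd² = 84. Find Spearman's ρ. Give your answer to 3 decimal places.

ρ = 1 − 6Σd² / [n(n²−1)] = 1 − 6×84 / (8×63)
  = 1 − 504/504 = 1 − 1.0000 ≈ 0.000

0.000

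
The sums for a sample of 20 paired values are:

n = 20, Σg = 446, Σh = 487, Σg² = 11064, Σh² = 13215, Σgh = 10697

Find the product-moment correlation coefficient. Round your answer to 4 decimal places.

-0.1324

r = (nΣgh − ΣgΣh) / √[(nΣg² − (Σg)²)(nΣh² − (Σh)²)]
Numerator: 20×10697 − 446×487 = -3262
Denominator: √[(221280 − 198916)(264300 − 237169)] = √[22364 × 27131] = 24632.4518
r = -3262 / 24632.4518 ≈ -0.1324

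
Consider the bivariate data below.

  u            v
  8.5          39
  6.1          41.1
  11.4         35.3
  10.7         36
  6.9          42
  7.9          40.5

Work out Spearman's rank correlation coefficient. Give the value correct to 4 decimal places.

-0.9429

Rank u: 4, 1, 6, 5, 2, 3
Rank v: 3, 5, 1, 2, 6, 4
d = rank(u) − rank(v): 1, -4, 5, 3, -4, -1; Σd² = 68
ρ = 1 − 6Σd² / [n(n²−1)] = 1 − 6×68 / (6×35) = 1 − 408/210 ≈ -0.9429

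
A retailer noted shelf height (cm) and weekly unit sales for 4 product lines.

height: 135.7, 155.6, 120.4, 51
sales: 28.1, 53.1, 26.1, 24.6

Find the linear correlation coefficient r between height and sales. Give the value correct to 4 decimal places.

n = 4, Σx = 462.7, Σy = 131.9, Σx² = 59723.01, Σy² = 4895.59, Σxy = 16472.57
nΣxy − ΣxΣy = 65890.28 − 61030.13 = 4860.15
nΣx² − (Σx)² = 238892.04 − 214091.29 = 24800.75; nΣy² − (Σy)² = 19582.36 − 17397.61 = 2184.75
r = 4860.15 / √(24800.75 × 2184.75) = 4860.15 / 7360.9401 ≈ 0.6603

0.6603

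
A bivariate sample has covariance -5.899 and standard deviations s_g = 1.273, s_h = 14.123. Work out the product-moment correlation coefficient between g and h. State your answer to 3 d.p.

-0.328

r = Cov(g,h) / (s_g · s_h) = -5.899 / (1.273 × 14.123)
  = -5.899 / 17.9786 ≈ -0.328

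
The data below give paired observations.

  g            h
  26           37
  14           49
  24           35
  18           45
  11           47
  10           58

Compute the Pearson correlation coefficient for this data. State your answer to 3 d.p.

-0.913

n = 6, Σg = 103, Σh = 271, Σg² = 1993, Σh² = 12593, Σgh = 4395
nΣgh − ΣgΣh = 26370 − 27913 = -1543
nΣg² − (Σg)² = 11958 − 10609 = 1349; nΣh² − (Σh)² = 75558 − 73441 = 2117
r = -1543 / √(1349 × 2117) = -1543 / 1689.9210 ≈ -0.913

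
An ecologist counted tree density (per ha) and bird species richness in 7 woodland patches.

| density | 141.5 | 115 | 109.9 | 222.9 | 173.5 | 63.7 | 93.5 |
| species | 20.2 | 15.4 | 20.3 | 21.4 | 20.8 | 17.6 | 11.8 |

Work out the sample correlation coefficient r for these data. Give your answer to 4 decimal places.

n = 7, Σx = 920, Σy = 127.5, Σx² = 137911.86, Σy² = 2396.89, Σxy = 17463.55
nΣxy − ΣxΣy = 122244.85 − 117300 = 4944.85
nΣx² − (Σx)² = 965383.02 − 846400 = 118983.02; nΣy² − (Σy)² = 16778.23 − 16256.25 = 521.98
r = 4944.85 / √(118983.02 × 521.98) = 4944.85 / 7880.7840 ≈ 0.6275

0.6275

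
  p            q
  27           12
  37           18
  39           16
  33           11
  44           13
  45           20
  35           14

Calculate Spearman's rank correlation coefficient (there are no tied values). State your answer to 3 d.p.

0.714

Rank p: 1, 4, 5, 2, 6, 7, 3
Rank q: 2, 6, 5, 1, 3, 7, 4
d = rank(p) − rank(q): -1, -2, 0, 1, 3, 0, -1; Σd² = 16
ρ = 1 − 6Σd² / [n(n²−1)] = 1 − 6×16 / (7×48) = 1 − 96/336 ≈ 0.714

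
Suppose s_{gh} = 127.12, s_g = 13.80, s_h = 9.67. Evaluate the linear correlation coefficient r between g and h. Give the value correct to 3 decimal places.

0.953

r = Cov(g,h) / (s_g · s_h) = 127.12 / (13.80 × 9.67)
  = 127.12 / 133.4460 ≈ 0.953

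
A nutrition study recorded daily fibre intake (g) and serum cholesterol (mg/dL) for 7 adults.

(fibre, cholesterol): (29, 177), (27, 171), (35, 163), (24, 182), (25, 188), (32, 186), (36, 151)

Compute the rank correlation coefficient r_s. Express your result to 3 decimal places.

Rank fibre: 4, 3, 6, 1, 2, 5, 7
Rank cholesterol: 4, 3, 2, 5, 7, 6, 1
d = rank(fibre) − rank(cholesterol): 0, 0, 4, -4, -5, -1, 6; Σd² = 94
ρ = 1 − 6Σd² / [n(n²−1)] = 1 − 6×94 / (7×48) = 1 − 564/336 ≈ -0.679

-0.679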